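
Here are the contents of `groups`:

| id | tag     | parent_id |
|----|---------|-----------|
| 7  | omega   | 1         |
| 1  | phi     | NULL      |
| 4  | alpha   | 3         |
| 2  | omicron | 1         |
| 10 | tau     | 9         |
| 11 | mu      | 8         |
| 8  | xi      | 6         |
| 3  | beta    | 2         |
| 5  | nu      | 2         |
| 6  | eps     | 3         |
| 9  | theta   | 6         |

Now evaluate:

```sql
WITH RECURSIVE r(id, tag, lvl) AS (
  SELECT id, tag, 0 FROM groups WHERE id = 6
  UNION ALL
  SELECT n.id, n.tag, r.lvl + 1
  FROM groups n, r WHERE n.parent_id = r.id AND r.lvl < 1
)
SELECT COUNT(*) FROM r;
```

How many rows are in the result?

Base: id=6 (eps) at lvl 0.
Iteration 1: rows with parent_id in {6} -> xi (id 8, lvl 1), theta (id 9, lvl 1).
Iteration 2: lvl < 1 fails for all current rows; recursion stops.
Total rows emitted: 3.

3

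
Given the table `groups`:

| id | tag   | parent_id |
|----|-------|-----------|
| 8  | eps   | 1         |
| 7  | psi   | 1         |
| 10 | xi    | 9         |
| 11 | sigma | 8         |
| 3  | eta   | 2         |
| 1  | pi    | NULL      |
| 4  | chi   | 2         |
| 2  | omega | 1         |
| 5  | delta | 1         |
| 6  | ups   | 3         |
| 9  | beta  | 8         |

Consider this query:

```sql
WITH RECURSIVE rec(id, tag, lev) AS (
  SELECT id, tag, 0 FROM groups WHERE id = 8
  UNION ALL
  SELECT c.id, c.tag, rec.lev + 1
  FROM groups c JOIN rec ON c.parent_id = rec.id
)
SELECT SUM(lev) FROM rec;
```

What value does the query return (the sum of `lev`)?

4

Base: id=8 (eps) at lev 0.
Iteration 1: rows with parent_id in {8} -> beta (id 9, lev 1), sigma (id 11, lev 1).
Iteration 2: rows with parent_id in {9,11} -> xi (id 10, lev 2).
Iteration 3: no rows with parent_id in {10}; recursion stops.
SUM(lev) = 0 + 1 + 1 + 2 = 4.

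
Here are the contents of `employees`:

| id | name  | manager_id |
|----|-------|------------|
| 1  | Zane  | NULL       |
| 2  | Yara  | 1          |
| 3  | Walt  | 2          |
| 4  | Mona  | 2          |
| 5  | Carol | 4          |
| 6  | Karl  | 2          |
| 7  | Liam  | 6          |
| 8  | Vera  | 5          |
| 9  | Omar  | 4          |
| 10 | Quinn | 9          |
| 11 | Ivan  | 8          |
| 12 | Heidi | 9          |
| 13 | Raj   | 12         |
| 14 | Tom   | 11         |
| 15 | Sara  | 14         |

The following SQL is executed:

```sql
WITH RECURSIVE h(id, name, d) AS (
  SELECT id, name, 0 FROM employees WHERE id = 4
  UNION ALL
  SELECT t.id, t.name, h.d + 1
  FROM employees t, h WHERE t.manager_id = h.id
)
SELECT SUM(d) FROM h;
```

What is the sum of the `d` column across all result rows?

Base: id=4 (Mona) at d 0.
Iteration 1: rows with manager_id in {4} -> Carol (id 5, d 1), Omar (id 9, d 1).
Iteration 2: rows with manager_id in {5,9} -> Vera (id 8, d 2), Quinn (id 10, d 2), Heidi (id 12, d 2).
Iteration 3: rows with manager_id in {8,10,12} -> Ivan (id 11, d 3), Raj (id 13, d 3).
Iteration 4: rows with manager_id in {11,13} -> Tom (id 14, d 4).
Iteration 5: rows with manager_id in {14} -> Sara (id 15, d 5).
Iteration 6: no rows with manager_id in {15}; recursion stops.
SUM(d) = 0 + 1 + 1 + 2 + 2 + 2 + 3 + 3 + 4 + 5 = 23.

23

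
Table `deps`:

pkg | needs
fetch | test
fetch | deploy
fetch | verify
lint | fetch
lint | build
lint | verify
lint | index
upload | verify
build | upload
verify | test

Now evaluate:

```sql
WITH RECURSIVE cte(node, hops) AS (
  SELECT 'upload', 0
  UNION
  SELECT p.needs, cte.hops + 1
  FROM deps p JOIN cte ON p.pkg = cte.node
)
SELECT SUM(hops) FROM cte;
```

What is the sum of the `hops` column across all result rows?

Base: (upload, hops=0).
Iteration 1: edges from {upload} -> (verify, hops=1).
Iteration 2: edges from {verify} -> (test, hops=2).
Iteration 3: no outgoing edges from {test}; recursion stops.
SUM(hops) = 0 + 1 + 2 = 3.

3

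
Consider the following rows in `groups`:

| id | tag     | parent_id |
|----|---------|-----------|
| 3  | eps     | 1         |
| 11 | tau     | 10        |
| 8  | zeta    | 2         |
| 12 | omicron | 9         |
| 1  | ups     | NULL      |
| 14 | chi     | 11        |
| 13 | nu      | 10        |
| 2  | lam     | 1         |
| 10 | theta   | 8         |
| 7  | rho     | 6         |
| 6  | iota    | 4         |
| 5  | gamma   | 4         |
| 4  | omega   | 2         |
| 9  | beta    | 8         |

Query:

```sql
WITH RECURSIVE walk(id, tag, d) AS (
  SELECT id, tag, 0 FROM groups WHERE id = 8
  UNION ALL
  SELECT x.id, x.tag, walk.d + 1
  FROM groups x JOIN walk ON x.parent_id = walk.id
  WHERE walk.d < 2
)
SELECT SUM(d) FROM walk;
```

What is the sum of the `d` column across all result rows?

8

Base: id=8 (zeta) at d 0.
Iteration 1: rows with parent_id in {8} -> beta (id 9, d 1), theta (id 10, d 1).
Iteration 2: rows with parent_id in {9,10} -> tau (id 11, d 2), omicron (id 12, d 2), nu (id 13, d 2).
Iteration 3: d < 2 fails for all current rows; recursion stops.
SUM(d) = 0 + 1 + 1 + 2 + 2 + 2 = 8.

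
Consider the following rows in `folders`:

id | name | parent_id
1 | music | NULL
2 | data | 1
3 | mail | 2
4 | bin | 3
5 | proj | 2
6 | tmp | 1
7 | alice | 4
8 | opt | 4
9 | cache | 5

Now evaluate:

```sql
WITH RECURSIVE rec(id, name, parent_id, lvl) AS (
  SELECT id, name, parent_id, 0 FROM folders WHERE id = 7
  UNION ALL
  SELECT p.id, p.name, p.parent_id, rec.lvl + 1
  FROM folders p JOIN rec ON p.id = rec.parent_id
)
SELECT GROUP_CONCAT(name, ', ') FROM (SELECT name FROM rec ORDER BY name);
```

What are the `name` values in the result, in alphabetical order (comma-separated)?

Base: id=7 (alice), parent_id=4, lvl 0.
Iteration 1: join on id=4 -> bin (id 4, parent_id=3, lvl 1).
Iteration 2: join on id=3 -> mail (id 3, parent_id=2, lvl 2).
Iteration 3: join on id=2 -> data (id 2, parent_id=1, lvl 3).
Iteration 4: join on id=1 -> music (id 1, parent_id=NULL, lvl 4).
Iteration 5: parent_id is NULL; no match; recursion stops.

alice, bin, data, mail, music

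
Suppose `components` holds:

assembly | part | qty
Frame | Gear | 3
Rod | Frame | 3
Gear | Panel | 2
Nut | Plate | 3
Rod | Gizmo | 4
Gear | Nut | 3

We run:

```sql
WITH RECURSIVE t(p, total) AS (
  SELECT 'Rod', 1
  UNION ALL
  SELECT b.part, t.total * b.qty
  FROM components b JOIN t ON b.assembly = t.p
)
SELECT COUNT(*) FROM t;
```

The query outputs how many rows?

Base: (Rod, total=1).
Iteration 1: components of {Rod} -> Frame = 1*3 = 3, Gizmo = 1*4 = 4.
Iteration 2: components of {Frame,Gizmo} -> Gear = 3*3 = 9.
Iteration 3: components of {Gear} -> Nut = 9*3 = 27, Panel = 9*2 = 18.
Iteration 4: components of {Nut,Panel} -> Plate = 27*3 = 81.
Iteration 5: no further components; recursion stops.
Total rows emitted: 7.

7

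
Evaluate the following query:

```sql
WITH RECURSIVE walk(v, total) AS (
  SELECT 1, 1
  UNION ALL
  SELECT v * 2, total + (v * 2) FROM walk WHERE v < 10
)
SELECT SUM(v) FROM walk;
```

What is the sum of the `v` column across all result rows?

31

Base: v=1, total=1.
Iteration 1: 1 < 10 holds -> v = 1 * 2 = 2, total = 1 + 2 = 3.
Iteration 2: 2 < 10 holds -> v = 2 * 2 = 4, total = 3 + 4 = 7.
Iteration 3: 4 < 10 holds -> v = 4 * 2 = 8, total = 7 + 8 = 15.
Iteration 4: 8 < 10 holds -> v = 8 * 2 = 16, total = 15 + 16 = 31.
Iteration 5: 16 < 10 fails; recursion stops.
SUM(v) = 1 + 2 + 4 + 8 + 16 = 31.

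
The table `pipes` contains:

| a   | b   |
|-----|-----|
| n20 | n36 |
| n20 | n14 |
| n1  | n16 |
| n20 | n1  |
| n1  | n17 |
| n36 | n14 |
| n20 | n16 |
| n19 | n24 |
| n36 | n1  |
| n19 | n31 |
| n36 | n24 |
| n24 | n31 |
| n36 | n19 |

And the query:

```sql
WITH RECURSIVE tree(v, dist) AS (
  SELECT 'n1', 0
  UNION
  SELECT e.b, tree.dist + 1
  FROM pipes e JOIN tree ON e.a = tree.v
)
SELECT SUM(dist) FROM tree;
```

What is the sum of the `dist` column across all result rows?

Base: (n1, dist=0).
Iteration 1: edges from {n1} -> (n16, dist=1), (n17, dist=1).
Iteration 2: no outgoing edges from {n16,n17}; recursion stops.
SUM(dist) = 0 + 1 + 1 = 2.

2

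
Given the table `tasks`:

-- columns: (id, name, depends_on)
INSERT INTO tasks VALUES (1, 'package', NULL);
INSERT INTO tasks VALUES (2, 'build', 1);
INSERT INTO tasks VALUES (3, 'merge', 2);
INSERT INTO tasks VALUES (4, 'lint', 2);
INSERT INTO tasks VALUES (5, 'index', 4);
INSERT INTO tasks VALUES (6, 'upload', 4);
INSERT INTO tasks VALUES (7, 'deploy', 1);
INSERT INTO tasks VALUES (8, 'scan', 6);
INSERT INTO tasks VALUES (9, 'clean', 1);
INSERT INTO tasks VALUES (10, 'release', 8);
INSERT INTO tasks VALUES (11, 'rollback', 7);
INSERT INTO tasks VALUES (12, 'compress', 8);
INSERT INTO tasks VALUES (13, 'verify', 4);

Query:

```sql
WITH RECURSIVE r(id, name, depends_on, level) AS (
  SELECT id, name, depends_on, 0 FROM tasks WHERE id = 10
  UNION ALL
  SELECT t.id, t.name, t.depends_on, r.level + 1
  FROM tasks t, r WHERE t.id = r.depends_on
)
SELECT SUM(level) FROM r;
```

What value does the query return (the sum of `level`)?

Base: id=10 (release), depends_on=8, level 0.
Iteration 1: join on id=8 -> scan (id 8, depends_on=6, level 1).
Iteration 2: join on id=6 -> upload (id 6, depends_on=4, level 2).
Iteration 3: join on id=4 -> lint (id 4, depends_on=2, level 3).
Iteration 4: join on id=2 -> build (id 2, depends_on=1, level 4).
Iteration 5: join on id=1 -> package (id 1, depends_on=NULL, level 5).
Iteration 6: depends_on is NULL; no match; recursion stops.
SUM(level) = 0 + 1 + 2 + 3 + 4 + 5 = 15.

15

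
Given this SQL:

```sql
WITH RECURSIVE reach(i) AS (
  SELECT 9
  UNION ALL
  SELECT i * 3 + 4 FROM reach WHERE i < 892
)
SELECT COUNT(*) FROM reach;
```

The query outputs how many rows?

Base: i=9.
Iteration 1: 9 < 892 holds -> i = 9 * 3 + 4 = 31.
Iteration 2: 31 < 892 holds -> i = 31 * 3 + 4 = 97.
Iteration 3: 97 < 892 holds -> i = 97 * 3 + 4 = 295.
Iteration 4: 295 < 892 holds -> i = 295 * 3 + 4 = 889.
Iteration 5: 889 < 892 holds -> i = 889 * 3 + 4 = 2671.
Iteration 6: 2671 < 892 fails; recursion stops.
Total rows emitted: 6.

6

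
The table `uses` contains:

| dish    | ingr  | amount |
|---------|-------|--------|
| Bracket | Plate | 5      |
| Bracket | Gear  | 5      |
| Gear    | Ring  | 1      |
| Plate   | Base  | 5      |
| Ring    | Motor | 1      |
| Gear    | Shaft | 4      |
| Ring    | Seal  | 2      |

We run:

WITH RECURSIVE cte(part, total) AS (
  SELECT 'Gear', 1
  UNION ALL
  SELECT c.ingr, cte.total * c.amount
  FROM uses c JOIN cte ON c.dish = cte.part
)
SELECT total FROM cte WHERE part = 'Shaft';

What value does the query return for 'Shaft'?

4

Base: (Gear, total=1).
Iteration 1: components of {Gear} -> Ring = 1*1 = 1, Shaft = 1*4 = 4.
Iteration 2: components of {Ring,Shaft} -> Motor = 1*1 = 1, Seal = 1*2 = 2.
Iteration 3: no further components; recursion stops.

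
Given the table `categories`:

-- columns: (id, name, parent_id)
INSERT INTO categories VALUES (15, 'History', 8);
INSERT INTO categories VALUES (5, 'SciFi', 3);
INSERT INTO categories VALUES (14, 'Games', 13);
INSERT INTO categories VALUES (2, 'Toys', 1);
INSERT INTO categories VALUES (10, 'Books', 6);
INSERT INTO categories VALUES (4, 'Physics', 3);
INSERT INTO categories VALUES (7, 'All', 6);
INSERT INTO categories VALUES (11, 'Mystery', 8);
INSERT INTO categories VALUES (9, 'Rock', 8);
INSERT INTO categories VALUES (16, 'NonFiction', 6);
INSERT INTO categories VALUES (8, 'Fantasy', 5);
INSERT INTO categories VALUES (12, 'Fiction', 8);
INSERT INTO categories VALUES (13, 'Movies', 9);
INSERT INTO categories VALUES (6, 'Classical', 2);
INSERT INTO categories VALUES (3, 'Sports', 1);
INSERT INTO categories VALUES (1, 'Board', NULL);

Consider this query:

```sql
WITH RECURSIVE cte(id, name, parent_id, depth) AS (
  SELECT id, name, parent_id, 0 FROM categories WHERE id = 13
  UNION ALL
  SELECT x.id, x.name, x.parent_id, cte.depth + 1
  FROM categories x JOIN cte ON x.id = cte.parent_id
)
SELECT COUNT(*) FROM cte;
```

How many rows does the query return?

6

Base: id=13 (Movies), parent_id=9, depth 0.
Iteration 1: join on id=9 -> Rock (id 9, parent_id=8, depth 1).
Iteration 2: join on id=8 -> Fantasy (id 8, parent_id=5, depth 2).
Iteration 3: join on id=5 -> SciFi (id 5, parent_id=3, depth 3).
Iteration 4: join on id=3 -> Sports (id 3, parent_id=1, depth 4).
Iteration 5: join on id=1 -> Board (id 1, parent_id=NULL, depth 5).
Iteration 6: parent_id is NULL; no match; recursion stops.
Total rows emitted: 6.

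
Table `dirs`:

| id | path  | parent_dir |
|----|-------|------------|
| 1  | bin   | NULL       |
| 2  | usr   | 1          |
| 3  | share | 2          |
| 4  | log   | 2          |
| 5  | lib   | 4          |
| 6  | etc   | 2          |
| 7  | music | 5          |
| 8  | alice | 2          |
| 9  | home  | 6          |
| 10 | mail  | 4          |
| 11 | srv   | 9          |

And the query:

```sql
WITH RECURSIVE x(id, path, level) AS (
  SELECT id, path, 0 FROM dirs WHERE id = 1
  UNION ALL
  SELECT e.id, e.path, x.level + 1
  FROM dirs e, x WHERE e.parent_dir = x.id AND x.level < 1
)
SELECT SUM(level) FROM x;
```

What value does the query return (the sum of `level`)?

Base: id=1 (bin) at level 0.
Iteration 1: rows with parent_dir in {1} -> usr (id 2, level 1).
Iteration 2: level < 1 fails for all current rows; recursion stops.
SUM(level) = 0 + 1 = 1.

1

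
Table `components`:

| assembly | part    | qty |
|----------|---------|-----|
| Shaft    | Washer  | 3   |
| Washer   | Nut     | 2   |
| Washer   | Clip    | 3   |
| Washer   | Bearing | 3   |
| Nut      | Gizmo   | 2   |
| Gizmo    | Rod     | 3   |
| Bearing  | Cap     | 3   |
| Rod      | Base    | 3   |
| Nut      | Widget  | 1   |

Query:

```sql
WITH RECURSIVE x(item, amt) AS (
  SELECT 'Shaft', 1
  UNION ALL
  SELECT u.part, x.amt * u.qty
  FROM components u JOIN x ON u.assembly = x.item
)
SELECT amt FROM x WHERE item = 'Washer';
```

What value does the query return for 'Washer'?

Base: (Shaft, amt=1).
Iteration 1: components of {Shaft} -> Washer = 1*3 = 3.
Iteration 2: components of {Washer} -> Bearing = 3*3 = 9, Clip = 3*3 = 9, Nut = 3*2 = 6.
Iteration 3: components of {Bearing,Clip,Nut} -> Cap = 9*3 = 27, Gizmo = 6*2 = 12, Widget = 6*1 = 6.
Iteration 4: components of {Cap,Gizmo,Widget} -> Rod = 12*3 = 36.
Iteration 5: components of {Rod} -> Base = 36*3 = 108.
Iteration 6: no further components; recursion stops.

3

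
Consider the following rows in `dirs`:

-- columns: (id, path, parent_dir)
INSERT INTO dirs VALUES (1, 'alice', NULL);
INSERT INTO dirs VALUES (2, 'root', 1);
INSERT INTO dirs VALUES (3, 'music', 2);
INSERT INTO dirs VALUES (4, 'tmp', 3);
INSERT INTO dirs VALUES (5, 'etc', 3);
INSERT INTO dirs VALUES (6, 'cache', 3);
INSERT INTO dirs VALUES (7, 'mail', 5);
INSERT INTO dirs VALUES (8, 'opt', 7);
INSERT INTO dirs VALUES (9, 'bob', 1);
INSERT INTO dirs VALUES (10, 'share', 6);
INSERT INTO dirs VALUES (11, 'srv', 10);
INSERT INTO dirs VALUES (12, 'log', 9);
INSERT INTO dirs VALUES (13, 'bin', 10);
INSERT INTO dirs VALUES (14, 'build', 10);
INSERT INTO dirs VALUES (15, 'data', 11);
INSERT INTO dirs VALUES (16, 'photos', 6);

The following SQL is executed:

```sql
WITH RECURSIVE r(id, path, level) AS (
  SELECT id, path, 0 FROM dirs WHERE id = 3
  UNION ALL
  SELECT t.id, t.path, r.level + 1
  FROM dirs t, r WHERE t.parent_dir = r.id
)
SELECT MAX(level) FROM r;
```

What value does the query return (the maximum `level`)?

Base: id=3 (music) at level 0.
Iteration 1: rows with parent_dir in {3} -> tmp (id 4, level 1), etc (id 5, level 1), cache (id 6, level 1).
Iteration 2: rows with parent_dir in {4,5,6} -> mail (id 7, level 2), share (id 10, level 2), photos (id 16, level 2).
Iteration 3: rows with parent_dir in {7,10,16} -> opt (id 8, level 3), srv (id 11, level 3), bin (id 13, level 3), build (id 14, level 3).
Iteration 4: rows with parent_dir in {8,11,13,14} -> data (id 15, level 4).
Iteration 5: no rows with parent_dir in {15}; recursion stops.
level values: 0, 1, 1, 1, 2, 2, 2, 3, 3, 3, 3, 4; the maximum is 4.

4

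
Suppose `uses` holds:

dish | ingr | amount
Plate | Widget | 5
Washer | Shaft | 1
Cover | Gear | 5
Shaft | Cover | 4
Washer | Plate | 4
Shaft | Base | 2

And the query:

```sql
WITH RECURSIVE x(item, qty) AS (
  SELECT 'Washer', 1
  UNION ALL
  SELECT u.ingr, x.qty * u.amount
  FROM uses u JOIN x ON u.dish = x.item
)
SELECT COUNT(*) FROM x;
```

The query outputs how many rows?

Base: (Washer, qty=1).
Iteration 1: components of {Washer} -> Plate = 1*4 = 4, Shaft = 1*1 = 1.
Iteration 2: components of {Plate,Shaft} -> Base = 1*2 = 2, Cover = 1*4 = 4, Widget = 4*5 = 20.
Iteration 3: components of {Base,Cover,Widget} -> Gear = 4*5 = 20.
Iteration 4: no further components; recursion stops.
Total rows emitted: 7.

7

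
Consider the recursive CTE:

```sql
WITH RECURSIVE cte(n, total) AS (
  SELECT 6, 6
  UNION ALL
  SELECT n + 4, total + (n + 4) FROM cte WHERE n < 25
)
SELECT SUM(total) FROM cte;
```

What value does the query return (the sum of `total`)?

266

Base: n=6, total=6.
Iteration 1: 6 < 25 holds -> n = 6 + 4 = 10, total = 6 + 10 = 16.
Iteration 2: 10 < 25 holds -> n = 10 + 4 = 14, total = 16 + 14 = 30.
Iteration 3: 14 < 25 holds -> n = 14 + 4 = 18, total = 30 + 18 = 48.
Iteration 4: 18 < 25 holds -> n = 18 + 4 = 22, total = 48 + 22 = 70.
Iteration 5: 22 < 25 holds -> n = 22 + 4 = 26, total = 70 + 26 = 96.
Iteration 6: 26 < 25 fails; recursion stops.
SUM(total) = 6 + 16 + 30 + 48 + 70 + 96 = 266.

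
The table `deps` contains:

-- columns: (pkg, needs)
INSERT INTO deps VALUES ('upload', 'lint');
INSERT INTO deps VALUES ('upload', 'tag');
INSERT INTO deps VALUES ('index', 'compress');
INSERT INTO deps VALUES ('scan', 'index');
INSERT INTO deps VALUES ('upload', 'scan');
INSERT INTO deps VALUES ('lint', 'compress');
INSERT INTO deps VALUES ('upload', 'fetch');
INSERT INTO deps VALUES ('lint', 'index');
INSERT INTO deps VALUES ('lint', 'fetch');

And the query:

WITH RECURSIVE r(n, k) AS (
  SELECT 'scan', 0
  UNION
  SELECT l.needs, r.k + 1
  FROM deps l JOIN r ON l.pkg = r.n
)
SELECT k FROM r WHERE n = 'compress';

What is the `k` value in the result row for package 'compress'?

2

Base: (scan, k=0).
Iteration 1: edges from {scan} -> (index, k=1).
Iteration 2: edges from {index} -> (compress, k=2).
Iteration 3: no outgoing edges from {compress}; recursion stops.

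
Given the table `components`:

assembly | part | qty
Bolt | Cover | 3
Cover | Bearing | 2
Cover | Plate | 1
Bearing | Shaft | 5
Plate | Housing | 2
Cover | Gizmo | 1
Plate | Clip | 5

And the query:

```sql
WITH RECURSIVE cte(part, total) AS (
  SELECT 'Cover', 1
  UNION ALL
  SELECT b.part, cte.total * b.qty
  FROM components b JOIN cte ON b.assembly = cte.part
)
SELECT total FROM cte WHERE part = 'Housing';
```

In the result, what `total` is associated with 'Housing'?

2

Base: (Cover, total=1).
Iteration 1: components of {Cover} -> Bearing = 1*2 = 2, Gizmo = 1*1 = 1, Plate = 1*1 = 1.
Iteration 2: components of {Bearing,Gizmo,Plate} -> Clip = 1*5 = 5, Housing = 1*2 = 2, Shaft = 2*5 = 10.
Iteration 3: no further components; recursion stops.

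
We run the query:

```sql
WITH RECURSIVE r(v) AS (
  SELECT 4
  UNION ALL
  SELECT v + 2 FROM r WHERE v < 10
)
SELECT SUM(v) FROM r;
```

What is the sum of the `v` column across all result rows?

Base: v=4.
Iteration 1: 4 < 10 holds -> v = 4 + 2 = 6.
Iteration 2: 6 < 10 holds -> v = 6 + 2 = 8.
Iteration 3: 8 < 10 holds -> v = 8 + 2 = 10.
Iteration 4: 10 < 10 fails; recursion stops.
SUM(v) = 4 + 6 + 8 + 10 = 28.

28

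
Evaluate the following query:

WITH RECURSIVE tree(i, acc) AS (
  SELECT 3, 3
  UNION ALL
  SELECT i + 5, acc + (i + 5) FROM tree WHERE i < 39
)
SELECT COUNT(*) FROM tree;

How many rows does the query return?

9

Base: i=3, acc=3.
Iteration 1: 3 < 39 holds -> i = 3 + 5 = 8, acc = 3 + 8 = 11.
Iteration 2: 8 < 39 holds -> i = 8 + 5 = 13, acc = 11 + 13 = 24.
Iteration 3: 13 < 39 holds -> i = 13 + 5 = 18, acc = 24 + 18 = 42.
Iteration 4: 18 < 39 holds -> i = 18 + 5 = 23, acc = 42 + 23 = 65.
Iteration 5: 23 < 39 holds -> i = 23 + 5 = 28, acc = 65 + 28 = 93.
Iteration 6: 28 < 39 holds -> i = 28 + 5 = 33, acc = 93 + 33 = 126.
Iteration 7: 33 < 39 holds -> i = 33 + 5 = 38, acc = 126 + 38 = 164.
Iteration 8: 38 < 39 holds -> i = 38 + 5 = 43, acc = 164 + 43 = 207.
Iteration 9: 43 < 39 fails; recursion stops.
Total rows emitted: 9.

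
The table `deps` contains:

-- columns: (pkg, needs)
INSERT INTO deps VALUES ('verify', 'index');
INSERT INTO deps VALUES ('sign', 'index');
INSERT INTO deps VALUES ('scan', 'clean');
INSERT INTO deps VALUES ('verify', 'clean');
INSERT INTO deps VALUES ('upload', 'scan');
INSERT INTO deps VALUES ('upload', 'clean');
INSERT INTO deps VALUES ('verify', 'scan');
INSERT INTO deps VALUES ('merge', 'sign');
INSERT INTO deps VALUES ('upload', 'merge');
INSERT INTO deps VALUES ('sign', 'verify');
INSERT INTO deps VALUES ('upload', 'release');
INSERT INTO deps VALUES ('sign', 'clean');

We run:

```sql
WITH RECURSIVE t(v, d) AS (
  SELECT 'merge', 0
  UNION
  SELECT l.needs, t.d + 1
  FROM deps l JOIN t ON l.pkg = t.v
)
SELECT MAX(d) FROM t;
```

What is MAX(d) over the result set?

Base: (merge, d=0).
Iteration 1: edges from {merge} -> (sign, d=1).
Iteration 2: edges from {sign} -> (clean, d=2), (index, d=2), (verify, d=2).
Iteration 3: edges from {clean,index,verify} -> (clean, d=3), (index, d=3), (scan, d=3).
Iteration 4: edges from {clean,index,scan} -> (clean, d=4).
Iteration 5: no outgoing edges from {clean}; recursion stops.
d values: 0, 1, 2, 2, 2, 3, 3, 3, 4; the maximum is 4.

4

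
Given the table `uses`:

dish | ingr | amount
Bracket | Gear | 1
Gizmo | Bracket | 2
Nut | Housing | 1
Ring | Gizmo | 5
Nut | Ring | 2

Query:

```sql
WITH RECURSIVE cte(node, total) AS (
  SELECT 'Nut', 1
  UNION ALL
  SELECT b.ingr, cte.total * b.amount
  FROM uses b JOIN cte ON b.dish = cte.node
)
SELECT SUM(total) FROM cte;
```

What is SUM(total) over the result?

Base: (Nut, total=1).
Iteration 1: components of {Nut} -> Housing = 1*1 = 1, Ring = 1*2 = 2.
Iteration 2: components of {Housing,Ring} -> Gizmo = 2*5 = 10.
Iteration 3: components of {Gizmo} -> Bracket = 10*2 = 20.
Iteration 4: components of {Bracket} -> Gear = 20*1 = 20.
Iteration 5: no further components; recursion stops.
SUM(total) = 1 + 1 + 2 + 10 + 20 + 20 = 54.

54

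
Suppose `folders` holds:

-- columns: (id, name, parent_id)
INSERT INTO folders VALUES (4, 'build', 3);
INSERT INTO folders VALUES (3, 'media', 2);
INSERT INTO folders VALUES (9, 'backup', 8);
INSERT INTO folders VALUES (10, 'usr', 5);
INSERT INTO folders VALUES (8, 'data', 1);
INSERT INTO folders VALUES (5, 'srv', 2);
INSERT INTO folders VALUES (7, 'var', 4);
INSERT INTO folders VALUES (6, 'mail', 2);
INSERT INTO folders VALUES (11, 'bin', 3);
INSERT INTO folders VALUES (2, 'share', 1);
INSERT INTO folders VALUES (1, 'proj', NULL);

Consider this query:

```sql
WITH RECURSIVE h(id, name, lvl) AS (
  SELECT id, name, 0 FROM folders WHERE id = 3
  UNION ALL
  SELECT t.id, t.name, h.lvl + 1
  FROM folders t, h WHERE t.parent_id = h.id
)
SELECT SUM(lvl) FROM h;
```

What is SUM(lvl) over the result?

Base: id=3 (media) at lvl 0.
Iteration 1: rows with parent_id in {3} -> build (id 4, lvl 1), bin (id 11, lvl 1).
Iteration 2: rows with parent_id in {4,11} -> var (id 7, lvl 2).
Iteration 3: no rows with parent_id in {7}; recursion stops.
SUM(lvl) = 0 + 1 + 1 + 2 = 4.

4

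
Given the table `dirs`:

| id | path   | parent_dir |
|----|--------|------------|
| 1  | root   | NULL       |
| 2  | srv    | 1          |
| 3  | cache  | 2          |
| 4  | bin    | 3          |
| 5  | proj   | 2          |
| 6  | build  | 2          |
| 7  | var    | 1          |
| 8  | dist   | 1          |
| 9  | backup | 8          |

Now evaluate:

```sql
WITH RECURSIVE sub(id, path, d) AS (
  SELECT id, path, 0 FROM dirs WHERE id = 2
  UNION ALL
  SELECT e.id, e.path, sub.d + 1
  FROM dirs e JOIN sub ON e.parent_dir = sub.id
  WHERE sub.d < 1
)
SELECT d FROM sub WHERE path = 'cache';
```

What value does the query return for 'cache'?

Base: id=2 (srv) at d 0.
Iteration 1: rows with parent_dir in {2} -> cache (id 3, d 1), proj (id 5, d 1), build (id 6, d 1).
Iteration 2: d < 1 fails for all current rows; recursion stops.

1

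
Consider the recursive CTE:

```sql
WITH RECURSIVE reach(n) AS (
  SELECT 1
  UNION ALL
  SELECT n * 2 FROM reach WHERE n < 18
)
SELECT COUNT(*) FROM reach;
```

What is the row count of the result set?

6

Base: n=1.
Iteration 1: 1 < 18 holds -> n = 1 * 2 = 2.
Iteration 2: 2 < 18 holds -> n = 2 * 2 = 4.
Iteration 3: 4 < 18 holds -> n = 4 * 2 = 8.
Iteration 4: 8 < 18 holds -> n = 8 * 2 = 16.
Iteration 5: 16 < 18 holds -> n = 16 * 2 = 32.
Iteration 6: 32 < 18 fails; recursion stops.
Total rows emitted: 6.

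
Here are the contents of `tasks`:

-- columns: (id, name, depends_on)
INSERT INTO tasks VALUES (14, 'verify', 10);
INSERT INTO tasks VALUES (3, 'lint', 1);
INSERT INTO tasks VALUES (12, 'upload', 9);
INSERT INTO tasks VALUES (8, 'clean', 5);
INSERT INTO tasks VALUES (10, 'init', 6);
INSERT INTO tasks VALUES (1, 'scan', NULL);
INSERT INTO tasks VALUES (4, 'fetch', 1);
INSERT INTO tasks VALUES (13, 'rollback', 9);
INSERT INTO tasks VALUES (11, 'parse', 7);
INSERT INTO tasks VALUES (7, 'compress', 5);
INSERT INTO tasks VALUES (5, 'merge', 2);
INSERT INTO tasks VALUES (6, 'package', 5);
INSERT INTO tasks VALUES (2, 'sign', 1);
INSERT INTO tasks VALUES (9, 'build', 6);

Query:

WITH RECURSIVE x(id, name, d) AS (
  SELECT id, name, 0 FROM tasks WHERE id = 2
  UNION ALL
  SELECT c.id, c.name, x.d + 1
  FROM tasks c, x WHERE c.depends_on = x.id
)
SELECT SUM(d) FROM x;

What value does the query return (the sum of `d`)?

28

Base: id=2 (sign) at d 0.
Iteration 1: rows with depends_on in {2} -> merge (id 5, d 1).
Iteration 2: rows with depends_on in {5} -> package (id 6, d 2), compress (id 7, d 2), clean (id 8, d 2).
Iteration 3: rows with depends_on in {6,7,8} -> build (id 9, d 3), init (id 10, d 3), parse (id 11, d 3).
Iteration 4: rows with depends_on in {9,10,11} -> upload (id 12, d 4), rollback (id 13, d 4), verify (id 14, d 4).
Iteration 5: no rows with depends_on in {12,13,14}; recursion stops.
SUM(d) = 0 + 1 + 2 + 2 + 2 + 3 + 3 + 3 + 4 + 4 + 4 = 28.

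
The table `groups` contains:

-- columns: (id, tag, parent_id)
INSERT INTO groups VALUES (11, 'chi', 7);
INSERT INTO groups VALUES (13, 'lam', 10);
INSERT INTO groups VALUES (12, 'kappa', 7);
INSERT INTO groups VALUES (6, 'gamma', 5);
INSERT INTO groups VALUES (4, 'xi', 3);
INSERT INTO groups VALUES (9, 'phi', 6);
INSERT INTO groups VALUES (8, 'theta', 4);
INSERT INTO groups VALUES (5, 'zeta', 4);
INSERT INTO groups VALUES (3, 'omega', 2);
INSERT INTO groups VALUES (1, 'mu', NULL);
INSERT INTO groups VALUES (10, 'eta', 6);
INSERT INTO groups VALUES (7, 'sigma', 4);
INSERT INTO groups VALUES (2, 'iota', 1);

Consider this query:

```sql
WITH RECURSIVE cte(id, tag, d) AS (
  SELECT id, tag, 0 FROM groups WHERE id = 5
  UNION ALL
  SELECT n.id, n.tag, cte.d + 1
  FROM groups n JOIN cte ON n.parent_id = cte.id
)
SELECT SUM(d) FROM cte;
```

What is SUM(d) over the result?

Base: id=5 (zeta) at d 0.
Iteration 1: rows with parent_id in {5} -> gamma (id 6, d 1).
Iteration 2: rows with parent_id in {6} -> phi (id 9, d 2), eta (id 10, d 2).
Iteration 3: rows with parent_id in {9,10} -> lam (id 13, d 3).
Iteration 4: no rows with parent_id in {13}; recursion stops.
SUM(d) = 0 + 1 + 2 + 2 + 3 = 8.

8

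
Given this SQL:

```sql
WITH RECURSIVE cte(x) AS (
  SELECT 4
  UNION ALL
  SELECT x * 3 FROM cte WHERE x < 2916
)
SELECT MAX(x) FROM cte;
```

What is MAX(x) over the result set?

Base: x=4.
Iteration 1: 4 < 2916 holds -> x = 4 * 3 = 12.
Iteration 2: 12 < 2916 holds -> x = 12 * 3 = 36.
Iteration 3: 36 < 2916 holds -> x = 36 * 3 = 108.
Iteration 4: 108 < 2916 holds -> x = 108 * 3 = 324.
Iteration 5: 324 < 2916 holds -> x = 324 * 3 = 972.
Iteration 6: 972 < 2916 holds -> x = 972 * 3 = 2916.
Iteration 7: 2916 < 2916 fails; recursion stops.
x values: 4, 12, 36, 108, 324, 972, 2916; the maximum is 2916.

2916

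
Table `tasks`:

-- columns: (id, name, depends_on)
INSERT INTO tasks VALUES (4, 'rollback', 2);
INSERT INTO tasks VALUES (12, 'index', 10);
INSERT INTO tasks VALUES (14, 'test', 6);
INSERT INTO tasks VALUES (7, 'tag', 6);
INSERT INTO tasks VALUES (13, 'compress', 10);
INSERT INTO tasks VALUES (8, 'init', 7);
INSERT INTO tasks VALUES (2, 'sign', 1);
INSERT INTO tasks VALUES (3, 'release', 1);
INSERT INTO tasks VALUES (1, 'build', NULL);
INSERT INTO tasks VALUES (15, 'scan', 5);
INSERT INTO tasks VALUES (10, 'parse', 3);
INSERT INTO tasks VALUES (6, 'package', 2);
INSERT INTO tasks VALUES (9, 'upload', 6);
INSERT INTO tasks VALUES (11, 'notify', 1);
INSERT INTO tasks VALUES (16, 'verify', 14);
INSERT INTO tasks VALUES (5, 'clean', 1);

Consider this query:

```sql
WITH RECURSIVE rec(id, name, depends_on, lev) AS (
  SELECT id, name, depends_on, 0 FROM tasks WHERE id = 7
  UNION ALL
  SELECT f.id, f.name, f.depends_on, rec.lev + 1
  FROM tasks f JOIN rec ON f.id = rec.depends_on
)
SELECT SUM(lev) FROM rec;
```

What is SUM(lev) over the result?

6

Base: id=7 (tag), depends_on=6, lev 0.
Iteration 1: join on id=6 -> package (id 6, depends_on=2, lev 1).
Iteration 2: join on id=2 -> sign (id 2, depends_on=1, lev 2).
Iteration 3: join on id=1 -> build (id 1, depends_on=NULL, lev 3).
Iteration 4: depends_on is NULL; no match; recursion stops.
SUM(lev) = 0 + 1 + 2 + 3 = 6.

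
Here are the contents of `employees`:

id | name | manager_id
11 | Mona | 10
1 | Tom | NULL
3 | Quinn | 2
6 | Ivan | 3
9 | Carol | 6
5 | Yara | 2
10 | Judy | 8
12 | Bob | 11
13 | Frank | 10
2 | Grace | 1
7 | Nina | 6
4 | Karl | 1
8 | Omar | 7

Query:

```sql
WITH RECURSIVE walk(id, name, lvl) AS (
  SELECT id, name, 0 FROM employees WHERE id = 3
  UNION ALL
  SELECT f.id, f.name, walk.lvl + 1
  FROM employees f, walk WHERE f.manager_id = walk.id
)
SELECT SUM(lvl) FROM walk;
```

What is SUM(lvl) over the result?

28

Base: id=3 (Quinn) at lvl 0.
Iteration 1: rows with manager_id in {3} -> Ivan (id 6, lvl 1).
Iteration 2: rows with manager_id in {6} -> Nina (id 7, lvl 2), Carol (id 9, lvl 2).
Iteration 3: rows with manager_id in {7,9} -> Omar (id 8, lvl 3).
Iteration 4: rows with manager_id in {8} -> Judy (id 10, lvl 4).
Iteration 5: rows with manager_id in {10} -> Mona (id 11, lvl 5), Frank (id 13, lvl 5).
Iteration 6: rows with manager_id in {11,13} -> Bob (id 12, lvl 6).
Iteration 7: no rows with manager_id in {12}; recursion stops.
SUM(lvl) = 0 + 1 + 2 + 2 + 3 + 4 + 5 + 5 + 6 = 28.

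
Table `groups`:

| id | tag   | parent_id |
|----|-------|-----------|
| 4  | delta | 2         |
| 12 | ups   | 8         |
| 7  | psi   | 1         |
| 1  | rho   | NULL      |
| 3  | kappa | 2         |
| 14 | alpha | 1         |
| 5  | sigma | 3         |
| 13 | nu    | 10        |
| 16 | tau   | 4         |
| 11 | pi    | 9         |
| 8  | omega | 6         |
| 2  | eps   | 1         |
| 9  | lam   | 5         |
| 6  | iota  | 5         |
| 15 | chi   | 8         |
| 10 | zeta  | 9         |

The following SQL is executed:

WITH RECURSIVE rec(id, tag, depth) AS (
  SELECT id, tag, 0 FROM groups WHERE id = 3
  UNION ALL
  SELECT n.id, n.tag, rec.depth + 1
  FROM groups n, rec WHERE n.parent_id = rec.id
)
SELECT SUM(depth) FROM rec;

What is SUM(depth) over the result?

Base: id=3 (kappa) at depth 0.
Iteration 1: rows with parent_id in {3} -> sigma (id 5, depth 1).
Iteration 2: rows with parent_id in {5} -> iota (id 6, depth 2), lam (id 9, depth 2).
Iteration 3: rows with parent_id in {6,9} -> omega (id 8, depth 3), zeta (id 10, depth 3), pi (id 11, depth 3).
Iteration 4: rows with parent_id in {8,10,11} -> ups (id 12, depth 4), nu (id 13, depth 4), chi (id 15, depth 4).
Iteration 5: no rows with parent_id in {12,13,15}; recursion stops.
SUM(depth) = 0 + 1 + 2 + 2 + 3 + 3 + 3 + 4 + 4 + 4 = 26.

26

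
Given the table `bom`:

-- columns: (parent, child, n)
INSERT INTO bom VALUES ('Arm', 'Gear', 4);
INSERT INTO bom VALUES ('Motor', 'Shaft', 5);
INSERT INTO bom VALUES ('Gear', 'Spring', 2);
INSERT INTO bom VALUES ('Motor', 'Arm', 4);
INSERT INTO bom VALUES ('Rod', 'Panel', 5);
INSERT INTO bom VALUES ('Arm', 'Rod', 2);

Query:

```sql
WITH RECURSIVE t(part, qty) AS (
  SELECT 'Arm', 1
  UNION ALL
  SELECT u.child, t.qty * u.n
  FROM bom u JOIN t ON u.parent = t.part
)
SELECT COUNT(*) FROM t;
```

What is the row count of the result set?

Base: (Arm, qty=1).
Iteration 1: components of {Arm} -> Gear = 1*4 = 4, Rod = 1*2 = 2.
Iteration 2: components of {Gear,Rod} -> Panel = 2*5 = 10, Spring = 4*2 = 8.
Iteration 3: no further components; recursion stops.
Total rows emitted: 5.

5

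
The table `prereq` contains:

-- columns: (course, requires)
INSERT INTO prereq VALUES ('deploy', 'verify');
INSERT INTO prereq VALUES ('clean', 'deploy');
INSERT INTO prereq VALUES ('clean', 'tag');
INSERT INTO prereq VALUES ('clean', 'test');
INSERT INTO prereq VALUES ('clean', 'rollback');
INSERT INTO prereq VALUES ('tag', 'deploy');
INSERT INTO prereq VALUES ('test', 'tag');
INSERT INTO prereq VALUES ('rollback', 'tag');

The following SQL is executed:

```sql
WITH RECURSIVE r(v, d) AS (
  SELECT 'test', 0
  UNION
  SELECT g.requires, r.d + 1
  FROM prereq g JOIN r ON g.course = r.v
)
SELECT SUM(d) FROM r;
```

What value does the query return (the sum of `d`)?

Base: (test, d=0).
Iteration 1: edges from {test} -> (tag, d=1).
Iteration 2: edges from {tag} -> (deploy, d=2).
Iteration 3: edges from {deploy} -> (verify, d=3).
Iteration 4: no outgoing edges from {verify}; recursion stops.
SUM(d) = 0 + 1 + 2 + 3 = 6.

6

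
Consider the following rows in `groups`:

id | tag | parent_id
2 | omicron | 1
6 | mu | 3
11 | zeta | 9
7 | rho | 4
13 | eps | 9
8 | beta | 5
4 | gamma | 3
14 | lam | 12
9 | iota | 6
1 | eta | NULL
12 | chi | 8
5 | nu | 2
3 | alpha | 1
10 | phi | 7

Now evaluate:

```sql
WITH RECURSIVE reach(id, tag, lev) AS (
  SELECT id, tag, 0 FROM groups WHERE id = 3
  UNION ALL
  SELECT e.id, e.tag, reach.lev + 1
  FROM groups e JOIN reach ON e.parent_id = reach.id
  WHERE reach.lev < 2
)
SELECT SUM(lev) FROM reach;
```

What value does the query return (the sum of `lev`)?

6

Base: id=3 (alpha) at lev 0.
Iteration 1: rows with parent_id in {3} -> gamma (id 4, lev 1), mu (id 6, lev 1).
Iteration 2: rows with parent_id in {4,6} -> rho (id 7, lev 2), iota (id 9, lev 2).
Iteration 3: lev < 2 fails for all current rows; recursion stops.
SUM(lev) = 0 + 1 + 1 + 2 + 2 = 6.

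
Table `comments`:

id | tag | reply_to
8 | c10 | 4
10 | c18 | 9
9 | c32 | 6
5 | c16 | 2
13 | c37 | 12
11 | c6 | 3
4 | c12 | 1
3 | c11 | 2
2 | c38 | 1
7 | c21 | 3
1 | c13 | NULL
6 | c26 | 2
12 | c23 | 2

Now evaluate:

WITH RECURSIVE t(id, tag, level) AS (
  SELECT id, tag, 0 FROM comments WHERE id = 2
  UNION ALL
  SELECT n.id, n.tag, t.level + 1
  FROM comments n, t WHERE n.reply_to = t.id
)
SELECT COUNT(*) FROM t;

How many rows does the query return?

10

Base: id=2 (c38) at level 0.
Iteration 1: rows with reply_to in {2} -> c11 (id 3, level 1), c16 (id 5, level 1), c26 (id 6, level 1), c23 (id 12, level 1).
Iteration 2: rows with reply_to in {3,5,6,12} -> c21 (id 7, level 2), c32 (id 9, level 2), c6 (id 11, level 2), c37 (id 13, level 2).
Iteration 3: rows with reply_to in {7,9,11,13} -> c18 (id 10, level 3).
Iteration 4: no rows with reply_to in {10}; recursion stops.
Total rows emitted: 10.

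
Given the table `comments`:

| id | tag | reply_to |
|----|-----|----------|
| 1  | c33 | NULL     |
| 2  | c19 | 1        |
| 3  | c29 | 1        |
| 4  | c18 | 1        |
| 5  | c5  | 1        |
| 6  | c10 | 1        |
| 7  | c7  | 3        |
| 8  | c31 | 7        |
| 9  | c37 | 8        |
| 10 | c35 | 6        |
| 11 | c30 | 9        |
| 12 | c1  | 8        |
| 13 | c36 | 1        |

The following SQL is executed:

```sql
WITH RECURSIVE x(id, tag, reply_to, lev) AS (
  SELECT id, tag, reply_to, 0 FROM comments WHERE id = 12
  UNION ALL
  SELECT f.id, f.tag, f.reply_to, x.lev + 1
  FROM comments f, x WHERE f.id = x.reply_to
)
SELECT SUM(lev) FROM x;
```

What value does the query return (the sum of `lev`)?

10

Base: id=12 (c1), reply_to=8, lev 0.
Iteration 1: join on id=8 -> c31 (id 8, reply_to=7, lev 1).
Iteration 2: join on id=7 -> c7 (id 7, reply_to=3, lev 2).
Iteration 3: join on id=3 -> c29 (id 3, reply_to=1, lev 3).
Iteration 4: join on id=1 -> c33 (id 1, reply_to=NULL, lev 4).
Iteration 5: reply_to is NULL; no match; recursion stops.
SUM(lev) = 0 + 1 + 2 + 3 + 4 = 10.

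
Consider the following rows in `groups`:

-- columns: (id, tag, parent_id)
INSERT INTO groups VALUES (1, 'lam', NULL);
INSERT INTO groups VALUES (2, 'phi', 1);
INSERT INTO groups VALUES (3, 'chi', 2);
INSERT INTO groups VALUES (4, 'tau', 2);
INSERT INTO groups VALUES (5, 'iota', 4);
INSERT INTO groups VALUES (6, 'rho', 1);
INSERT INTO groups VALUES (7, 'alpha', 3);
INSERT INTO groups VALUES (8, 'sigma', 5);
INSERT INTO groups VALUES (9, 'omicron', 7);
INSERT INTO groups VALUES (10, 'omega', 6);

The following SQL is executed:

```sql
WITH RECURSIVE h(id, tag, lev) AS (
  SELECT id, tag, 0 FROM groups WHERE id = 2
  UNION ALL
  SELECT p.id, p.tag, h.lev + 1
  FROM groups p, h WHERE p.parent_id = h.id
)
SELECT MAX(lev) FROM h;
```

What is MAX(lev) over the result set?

3

Base: id=2 (phi) at lev 0.
Iteration 1: rows with parent_id in {2} -> chi (id 3, lev 1), tau (id 4, lev 1).
Iteration 2: rows with parent_id in {3,4} -> iota (id 5, lev 2), alpha (id 7, lev 2).
Iteration 3: rows with parent_id in {5,7} -> sigma (id 8, lev 3), omicron (id 9, lev 3).
Iteration 4: no rows with parent_id in {8,9}; recursion stops.
lev values: 0, 1, 1, 2, 2, 3, 3; the maximum is 3.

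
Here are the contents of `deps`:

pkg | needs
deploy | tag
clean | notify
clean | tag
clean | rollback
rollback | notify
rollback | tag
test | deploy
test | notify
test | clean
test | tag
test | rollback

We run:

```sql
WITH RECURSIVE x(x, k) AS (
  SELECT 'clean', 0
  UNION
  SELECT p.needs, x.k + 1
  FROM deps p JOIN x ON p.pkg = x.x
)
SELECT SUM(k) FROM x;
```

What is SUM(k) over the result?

7

Base: (clean, k=0).
Iteration 1: edges from {clean} -> (notify, k=1), (rollback, k=1), (tag, k=1).
Iteration 2: edges from {notify,rollback,tag} -> (notify, k=2), (tag, k=2).
Iteration 3: no outgoing edges from {notify,tag}; recursion stops.
SUM(k) = 0 + 1 + 1 + 1 + 2 + 2 = 7.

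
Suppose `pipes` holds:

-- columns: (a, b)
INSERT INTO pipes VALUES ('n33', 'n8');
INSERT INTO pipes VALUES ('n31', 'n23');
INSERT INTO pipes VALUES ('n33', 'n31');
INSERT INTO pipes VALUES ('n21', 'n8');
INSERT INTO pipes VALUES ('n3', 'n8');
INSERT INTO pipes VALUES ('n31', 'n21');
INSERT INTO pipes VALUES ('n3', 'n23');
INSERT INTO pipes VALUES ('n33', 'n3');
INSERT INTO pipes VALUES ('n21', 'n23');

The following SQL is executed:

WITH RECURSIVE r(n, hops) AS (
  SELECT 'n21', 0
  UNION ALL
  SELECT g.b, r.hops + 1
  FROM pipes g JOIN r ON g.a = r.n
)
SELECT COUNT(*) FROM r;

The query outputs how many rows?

Base: (n21, hops=0).
Iteration 1: edges from {n21} -> (n23, hops=1), (n8, hops=1).
Iteration 2: no outgoing edges from {n23,n8}; recursion stops.
Total rows emitted: 3.

3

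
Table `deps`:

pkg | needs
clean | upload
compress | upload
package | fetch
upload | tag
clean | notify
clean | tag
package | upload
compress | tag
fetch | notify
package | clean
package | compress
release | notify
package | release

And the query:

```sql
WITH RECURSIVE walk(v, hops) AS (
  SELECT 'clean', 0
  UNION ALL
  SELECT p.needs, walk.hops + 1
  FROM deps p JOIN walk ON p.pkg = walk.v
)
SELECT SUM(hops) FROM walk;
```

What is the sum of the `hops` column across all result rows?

Base: (clean, hops=0).
Iteration 1: edges from {clean} -> (notify, hops=1), (tag, hops=1), (upload, hops=1).
Iteration 2: edges from {notify,tag,upload} -> (tag, hops=2).
Iteration 3: no outgoing edges from {tag}; recursion stops.
SUM(hops) = 0 + 1 + 1 + 1 + 2 = 5.

5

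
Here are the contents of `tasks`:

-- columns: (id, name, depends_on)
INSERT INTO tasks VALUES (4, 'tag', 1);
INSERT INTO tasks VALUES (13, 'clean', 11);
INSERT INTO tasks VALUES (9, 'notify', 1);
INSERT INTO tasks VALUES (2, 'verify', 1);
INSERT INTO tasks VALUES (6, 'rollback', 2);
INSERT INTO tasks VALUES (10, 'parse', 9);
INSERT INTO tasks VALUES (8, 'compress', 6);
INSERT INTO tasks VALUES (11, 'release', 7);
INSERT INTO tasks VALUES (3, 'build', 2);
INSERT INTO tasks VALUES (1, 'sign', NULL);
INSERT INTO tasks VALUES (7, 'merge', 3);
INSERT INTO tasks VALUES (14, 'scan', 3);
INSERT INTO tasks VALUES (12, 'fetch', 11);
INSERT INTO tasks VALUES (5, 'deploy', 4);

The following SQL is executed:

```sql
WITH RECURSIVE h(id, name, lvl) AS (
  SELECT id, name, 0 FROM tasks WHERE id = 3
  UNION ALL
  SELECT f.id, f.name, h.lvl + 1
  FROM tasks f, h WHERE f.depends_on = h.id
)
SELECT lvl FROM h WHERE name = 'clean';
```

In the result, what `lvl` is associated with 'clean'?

3

Base: id=3 (build) at lvl 0.
Iteration 1: rows with depends_on in {3} -> merge (id 7, lvl 1), scan (id 14, lvl 1).
Iteration 2: rows with depends_on in {7,14} -> release (id 11, lvl 2).
Iteration 3: rows with depends_on in {11} -> fetch (id 12, lvl 3), clean (id 13, lvl 3).
Iteration 4: no rows with depends_on in {12,13}; recursion stops.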